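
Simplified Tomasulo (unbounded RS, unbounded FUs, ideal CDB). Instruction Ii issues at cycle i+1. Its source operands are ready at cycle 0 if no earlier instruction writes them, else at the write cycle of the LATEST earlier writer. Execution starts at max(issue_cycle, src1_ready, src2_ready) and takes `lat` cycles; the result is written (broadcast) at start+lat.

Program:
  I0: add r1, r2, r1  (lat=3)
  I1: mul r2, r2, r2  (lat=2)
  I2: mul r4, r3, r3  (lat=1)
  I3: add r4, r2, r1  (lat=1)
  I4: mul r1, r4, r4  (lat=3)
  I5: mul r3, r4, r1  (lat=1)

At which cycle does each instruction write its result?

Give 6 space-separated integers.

Answer: 4 4 4 5 8 9

Derivation:
I0 add r1: issue@1 deps=(None,None) exec_start@1 write@4
I1 mul r2: issue@2 deps=(None,None) exec_start@2 write@4
I2 mul r4: issue@3 deps=(None,None) exec_start@3 write@4
I3 add r4: issue@4 deps=(1,0) exec_start@4 write@5
I4 mul r1: issue@5 deps=(3,3) exec_start@5 write@8
I5 mul r3: issue@6 deps=(3,4) exec_start@8 write@9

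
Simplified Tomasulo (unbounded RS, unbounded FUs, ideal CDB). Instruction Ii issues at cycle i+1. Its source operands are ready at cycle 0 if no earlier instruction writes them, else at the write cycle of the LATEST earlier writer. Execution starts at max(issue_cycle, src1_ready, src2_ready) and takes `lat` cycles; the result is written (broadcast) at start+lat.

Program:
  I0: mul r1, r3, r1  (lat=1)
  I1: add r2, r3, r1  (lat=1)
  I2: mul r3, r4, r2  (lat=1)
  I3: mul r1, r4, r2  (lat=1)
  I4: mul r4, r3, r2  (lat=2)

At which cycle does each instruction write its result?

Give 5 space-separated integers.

Answer: 2 3 4 5 7

Derivation:
I0 mul r1: issue@1 deps=(None,None) exec_start@1 write@2
I1 add r2: issue@2 deps=(None,0) exec_start@2 write@3
I2 mul r3: issue@3 deps=(None,1) exec_start@3 write@4
I3 mul r1: issue@4 deps=(None,1) exec_start@4 write@5
I4 mul r4: issue@5 deps=(2,1) exec_start@5 write@7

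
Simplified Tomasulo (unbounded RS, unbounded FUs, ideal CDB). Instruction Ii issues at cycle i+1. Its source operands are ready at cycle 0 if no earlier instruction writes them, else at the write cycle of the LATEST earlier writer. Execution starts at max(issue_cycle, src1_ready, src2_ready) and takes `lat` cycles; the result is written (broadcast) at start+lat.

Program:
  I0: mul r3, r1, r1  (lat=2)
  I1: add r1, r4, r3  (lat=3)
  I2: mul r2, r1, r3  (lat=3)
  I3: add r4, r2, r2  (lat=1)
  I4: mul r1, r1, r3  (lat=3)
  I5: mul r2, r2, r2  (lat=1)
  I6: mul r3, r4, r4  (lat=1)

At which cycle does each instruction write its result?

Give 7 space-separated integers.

Answer: 3 6 9 10 9 10 11

Derivation:
I0 mul r3: issue@1 deps=(None,None) exec_start@1 write@3
I1 add r1: issue@2 deps=(None,0) exec_start@3 write@6
I2 mul r2: issue@3 deps=(1,0) exec_start@6 write@9
I3 add r4: issue@4 deps=(2,2) exec_start@9 write@10
I4 mul r1: issue@5 deps=(1,0) exec_start@6 write@9
I5 mul r2: issue@6 deps=(2,2) exec_start@9 write@10
I6 mul r3: issue@7 deps=(3,3) exec_start@10 write@11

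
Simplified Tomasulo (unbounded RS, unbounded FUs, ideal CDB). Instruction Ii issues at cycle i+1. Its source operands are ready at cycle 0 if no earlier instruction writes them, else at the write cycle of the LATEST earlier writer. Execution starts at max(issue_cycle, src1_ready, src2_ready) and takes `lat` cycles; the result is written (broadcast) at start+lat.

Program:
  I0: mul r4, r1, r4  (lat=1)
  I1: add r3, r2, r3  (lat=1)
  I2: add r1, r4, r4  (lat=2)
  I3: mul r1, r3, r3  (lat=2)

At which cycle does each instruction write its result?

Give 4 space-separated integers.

I0 mul r4: issue@1 deps=(None,None) exec_start@1 write@2
I1 add r3: issue@2 deps=(None,None) exec_start@2 write@3
I2 add r1: issue@3 deps=(0,0) exec_start@3 write@5
I3 mul r1: issue@4 deps=(1,1) exec_start@4 write@6

Answer: 2 3 5 6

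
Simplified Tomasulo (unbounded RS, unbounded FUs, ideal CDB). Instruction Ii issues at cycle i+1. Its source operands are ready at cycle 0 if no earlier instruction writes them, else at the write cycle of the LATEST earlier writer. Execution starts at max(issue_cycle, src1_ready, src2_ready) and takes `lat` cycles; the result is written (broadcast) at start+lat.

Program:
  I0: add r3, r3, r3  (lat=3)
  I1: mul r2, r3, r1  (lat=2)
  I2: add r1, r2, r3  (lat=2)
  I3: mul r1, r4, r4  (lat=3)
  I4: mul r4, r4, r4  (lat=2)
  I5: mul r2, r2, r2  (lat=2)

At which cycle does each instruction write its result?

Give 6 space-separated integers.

I0 add r3: issue@1 deps=(None,None) exec_start@1 write@4
I1 mul r2: issue@2 deps=(0,None) exec_start@4 write@6
I2 add r1: issue@3 deps=(1,0) exec_start@6 write@8
I3 mul r1: issue@4 deps=(None,None) exec_start@4 write@7
I4 mul r4: issue@5 deps=(None,None) exec_start@5 write@7
I5 mul r2: issue@6 deps=(1,1) exec_start@6 write@8

Answer: 4 6 8 7 7 8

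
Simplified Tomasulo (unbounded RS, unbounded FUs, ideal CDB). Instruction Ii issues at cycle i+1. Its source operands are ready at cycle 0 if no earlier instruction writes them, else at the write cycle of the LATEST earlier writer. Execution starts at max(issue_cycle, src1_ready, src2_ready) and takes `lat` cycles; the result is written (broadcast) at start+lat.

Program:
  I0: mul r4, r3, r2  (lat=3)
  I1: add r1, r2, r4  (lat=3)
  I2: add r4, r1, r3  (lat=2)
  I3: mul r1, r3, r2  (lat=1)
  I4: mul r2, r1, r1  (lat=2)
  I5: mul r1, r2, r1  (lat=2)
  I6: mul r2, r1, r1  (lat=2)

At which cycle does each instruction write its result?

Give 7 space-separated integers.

I0 mul r4: issue@1 deps=(None,None) exec_start@1 write@4
I1 add r1: issue@2 deps=(None,0) exec_start@4 write@7
I2 add r4: issue@3 deps=(1,None) exec_start@7 write@9
I3 mul r1: issue@4 deps=(None,None) exec_start@4 write@5
I4 mul r2: issue@5 deps=(3,3) exec_start@5 write@7
I5 mul r1: issue@6 deps=(4,3) exec_start@7 write@9
I6 mul r2: issue@7 deps=(5,5) exec_start@9 write@11

Answer: 4 7 9 5 7 9 11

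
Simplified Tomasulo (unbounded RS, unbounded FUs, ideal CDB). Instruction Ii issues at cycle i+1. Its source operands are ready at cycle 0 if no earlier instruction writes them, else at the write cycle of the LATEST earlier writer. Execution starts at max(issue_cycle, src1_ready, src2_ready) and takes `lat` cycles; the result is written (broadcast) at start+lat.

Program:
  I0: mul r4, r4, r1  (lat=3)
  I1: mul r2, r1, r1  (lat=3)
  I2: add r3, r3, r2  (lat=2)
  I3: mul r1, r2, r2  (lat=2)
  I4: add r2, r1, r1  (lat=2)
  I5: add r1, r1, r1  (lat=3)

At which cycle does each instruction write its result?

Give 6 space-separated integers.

I0 mul r4: issue@1 deps=(None,None) exec_start@1 write@4
I1 mul r2: issue@2 deps=(None,None) exec_start@2 write@5
I2 add r3: issue@3 deps=(None,1) exec_start@5 write@7
I3 mul r1: issue@4 deps=(1,1) exec_start@5 write@7
I4 add r2: issue@5 deps=(3,3) exec_start@7 write@9
I5 add r1: issue@6 deps=(3,3) exec_start@7 write@10

Answer: 4 5 7 7 9 10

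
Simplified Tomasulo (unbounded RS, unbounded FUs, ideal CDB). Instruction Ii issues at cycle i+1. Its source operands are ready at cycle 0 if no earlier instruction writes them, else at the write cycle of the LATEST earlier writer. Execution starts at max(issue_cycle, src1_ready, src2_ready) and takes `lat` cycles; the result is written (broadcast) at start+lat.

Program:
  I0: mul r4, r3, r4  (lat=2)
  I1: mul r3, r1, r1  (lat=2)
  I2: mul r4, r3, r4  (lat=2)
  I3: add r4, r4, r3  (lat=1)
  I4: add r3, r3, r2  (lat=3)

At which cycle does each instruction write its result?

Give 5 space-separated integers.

Answer: 3 4 6 7 8

Derivation:
I0 mul r4: issue@1 deps=(None,None) exec_start@1 write@3
I1 mul r3: issue@2 deps=(None,None) exec_start@2 write@4
I2 mul r4: issue@3 deps=(1,0) exec_start@4 write@6
I3 add r4: issue@4 deps=(2,1) exec_start@6 write@7
I4 add r3: issue@5 deps=(1,None) exec_start@5 write@8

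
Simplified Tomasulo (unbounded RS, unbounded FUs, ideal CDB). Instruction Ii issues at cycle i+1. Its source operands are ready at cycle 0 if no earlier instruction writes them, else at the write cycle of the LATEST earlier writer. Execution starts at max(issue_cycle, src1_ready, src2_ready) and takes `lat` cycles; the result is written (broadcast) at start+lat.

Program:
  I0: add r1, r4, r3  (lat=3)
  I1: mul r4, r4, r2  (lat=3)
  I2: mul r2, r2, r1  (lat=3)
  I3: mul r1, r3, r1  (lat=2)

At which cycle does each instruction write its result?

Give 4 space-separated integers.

I0 add r1: issue@1 deps=(None,None) exec_start@1 write@4
I1 mul r4: issue@2 deps=(None,None) exec_start@2 write@5
I2 mul r2: issue@3 deps=(None,0) exec_start@4 write@7
I3 mul r1: issue@4 deps=(None,0) exec_start@4 write@6

Answer: 4 5 7 6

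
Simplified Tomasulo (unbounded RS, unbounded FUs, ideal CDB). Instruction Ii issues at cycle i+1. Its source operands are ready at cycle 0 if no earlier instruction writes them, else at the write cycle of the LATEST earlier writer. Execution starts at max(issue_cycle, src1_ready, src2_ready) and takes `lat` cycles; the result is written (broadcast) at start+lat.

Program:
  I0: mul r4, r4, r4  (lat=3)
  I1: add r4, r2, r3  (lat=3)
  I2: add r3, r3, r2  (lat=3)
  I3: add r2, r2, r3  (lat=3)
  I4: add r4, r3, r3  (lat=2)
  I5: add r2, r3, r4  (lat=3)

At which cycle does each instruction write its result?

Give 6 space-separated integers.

Answer: 4 5 6 9 8 11

Derivation:
I0 mul r4: issue@1 deps=(None,None) exec_start@1 write@4
I1 add r4: issue@2 deps=(None,None) exec_start@2 write@5
I2 add r3: issue@3 deps=(None,None) exec_start@3 write@6
I3 add r2: issue@4 deps=(None,2) exec_start@6 write@9
I4 add r4: issue@5 deps=(2,2) exec_start@6 write@8
I5 add r2: issue@6 deps=(2,4) exec_start@8 write@11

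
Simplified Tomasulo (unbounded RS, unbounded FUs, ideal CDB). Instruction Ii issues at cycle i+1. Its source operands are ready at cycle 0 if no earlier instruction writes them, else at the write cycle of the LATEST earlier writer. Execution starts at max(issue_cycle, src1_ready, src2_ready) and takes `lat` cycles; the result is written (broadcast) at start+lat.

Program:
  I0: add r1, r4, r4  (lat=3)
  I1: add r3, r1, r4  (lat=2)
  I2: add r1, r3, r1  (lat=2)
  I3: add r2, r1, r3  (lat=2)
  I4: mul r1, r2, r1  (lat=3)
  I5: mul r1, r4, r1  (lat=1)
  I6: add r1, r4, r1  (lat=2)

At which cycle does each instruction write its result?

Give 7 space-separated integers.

Answer: 4 6 8 10 13 14 16

Derivation:
I0 add r1: issue@1 deps=(None,None) exec_start@1 write@4
I1 add r3: issue@2 deps=(0,None) exec_start@4 write@6
I2 add r1: issue@3 deps=(1,0) exec_start@6 write@8
I3 add r2: issue@4 deps=(2,1) exec_start@8 write@10
I4 mul r1: issue@5 deps=(3,2) exec_start@10 write@13
I5 mul r1: issue@6 deps=(None,4) exec_start@13 write@14
I6 add r1: issue@7 deps=(None,5) exec_start@14 write@16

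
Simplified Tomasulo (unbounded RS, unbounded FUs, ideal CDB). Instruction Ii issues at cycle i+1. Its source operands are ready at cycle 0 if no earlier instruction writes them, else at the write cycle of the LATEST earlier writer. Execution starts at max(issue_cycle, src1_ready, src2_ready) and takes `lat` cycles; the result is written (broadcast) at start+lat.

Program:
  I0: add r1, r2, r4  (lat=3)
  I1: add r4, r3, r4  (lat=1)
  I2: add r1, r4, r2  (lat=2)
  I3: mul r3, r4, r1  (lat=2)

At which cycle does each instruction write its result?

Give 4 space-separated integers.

I0 add r1: issue@1 deps=(None,None) exec_start@1 write@4
I1 add r4: issue@2 deps=(None,None) exec_start@2 write@3
I2 add r1: issue@3 deps=(1,None) exec_start@3 write@5
I3 mul r3: issue@4 deps=(1,2) exec_start@5 write@7

Answer: 4 3 5 7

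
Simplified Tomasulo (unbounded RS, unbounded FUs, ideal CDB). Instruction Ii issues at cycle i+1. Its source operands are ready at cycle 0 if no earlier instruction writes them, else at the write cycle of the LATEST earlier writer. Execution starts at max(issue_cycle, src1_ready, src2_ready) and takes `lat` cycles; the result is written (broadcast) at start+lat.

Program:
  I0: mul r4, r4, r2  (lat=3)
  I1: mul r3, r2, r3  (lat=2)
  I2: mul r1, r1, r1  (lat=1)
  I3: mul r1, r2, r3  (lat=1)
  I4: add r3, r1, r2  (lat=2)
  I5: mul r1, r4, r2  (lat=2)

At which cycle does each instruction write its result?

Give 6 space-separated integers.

I0 mul r4: issue@1 deps=(None,None) exec_start@1 write@4
I1 mul r3: issue@2 deps=(None,None) exec_start@2 write@4
I2 mul r1: issue@3 deps=(None,None) exec_start@3 write@4
I3 mul r1: issue@4 deps=(None,1) exec_start@4 write@5
I4 add r3: issue@5 deps=(3,None) exec_start@5 write@7
I5 mul r1: issue@6 deps=(0,None) exec_start@6 write@8

Answer: 4 4 4 5 7 8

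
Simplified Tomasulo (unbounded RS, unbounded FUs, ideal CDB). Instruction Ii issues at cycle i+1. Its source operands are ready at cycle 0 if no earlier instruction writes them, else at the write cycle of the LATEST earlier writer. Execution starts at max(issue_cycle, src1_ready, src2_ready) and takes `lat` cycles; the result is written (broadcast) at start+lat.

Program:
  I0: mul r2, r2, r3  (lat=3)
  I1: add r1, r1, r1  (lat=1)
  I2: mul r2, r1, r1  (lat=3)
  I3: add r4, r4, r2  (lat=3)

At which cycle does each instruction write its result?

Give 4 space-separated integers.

I0 mul r2: issue@1 deps=(None,None) exec_start@1 write@4
I1 add r1: issue@2 deps=(None,None) exec_start@2 write@3
I2 mul r2: issue@3 deps=(1,1) exec_start@3 write@6
I3 add r4: issue@4 deps=(None,2) exec_start@6 write@9

Answer: 4 3 6 9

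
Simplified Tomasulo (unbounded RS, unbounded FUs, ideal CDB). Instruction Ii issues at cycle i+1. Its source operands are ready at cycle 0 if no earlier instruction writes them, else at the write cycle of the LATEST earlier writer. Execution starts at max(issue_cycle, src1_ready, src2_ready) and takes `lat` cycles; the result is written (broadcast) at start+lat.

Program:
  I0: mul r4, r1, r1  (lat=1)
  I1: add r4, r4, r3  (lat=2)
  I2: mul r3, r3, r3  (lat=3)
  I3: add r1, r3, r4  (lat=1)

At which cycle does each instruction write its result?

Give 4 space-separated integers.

I0 mul r4: issue@1 deps=(None,None) exec_start@1 write@2
I1 add r4: issue@2 deps=(0,None) exec_start@2 write@4
I2 mul r3: issue@3 deps=(None,None) exec_start@3 write@6
I3 add r1: issue@4 deps=(2,1) exec_start@6 write@7

Answer: 2 4 6 7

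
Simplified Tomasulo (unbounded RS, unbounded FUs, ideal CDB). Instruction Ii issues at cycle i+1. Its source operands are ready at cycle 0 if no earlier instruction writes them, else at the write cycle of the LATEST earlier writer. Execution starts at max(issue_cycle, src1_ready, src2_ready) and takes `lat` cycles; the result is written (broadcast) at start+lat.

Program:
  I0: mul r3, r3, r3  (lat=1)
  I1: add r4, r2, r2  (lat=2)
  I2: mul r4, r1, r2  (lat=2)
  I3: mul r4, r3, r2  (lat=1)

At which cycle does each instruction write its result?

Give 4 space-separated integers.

Answer: 2 4 5 5

Derivation:
I0 mul r3: issue@1 deps=(None,None) exec_start@1 write@2
I1 add r4: issue@2 deps=(None,None) exec_start@2 write@4
I2 mul r4: issue@3 deps=(None,None) exec_start@3 write@5
I3 mul r4: issue@4 deps=(0,None) exec_start@4 write@5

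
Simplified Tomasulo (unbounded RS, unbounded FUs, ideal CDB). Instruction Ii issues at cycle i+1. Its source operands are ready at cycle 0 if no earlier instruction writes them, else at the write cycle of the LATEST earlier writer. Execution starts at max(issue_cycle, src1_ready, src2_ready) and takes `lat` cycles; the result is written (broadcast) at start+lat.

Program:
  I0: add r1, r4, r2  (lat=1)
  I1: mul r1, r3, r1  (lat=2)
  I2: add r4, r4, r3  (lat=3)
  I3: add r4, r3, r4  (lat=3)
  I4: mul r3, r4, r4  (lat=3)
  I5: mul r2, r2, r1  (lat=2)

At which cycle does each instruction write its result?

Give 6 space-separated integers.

Answer: 2 4 6 9 12 8

Derivation:
I0 add r1: issue@1 deps=(None,None) exec_start@1 write@2
I1 mul r1: issue@2 deps=(None,0) exec_start@2 write@4
I2 add r4: issue@3 deps=(None,None) exec_start@3 write@6
I3 add r4: issue@4 deps=(None,2) exec_start@6 write@9
I4 mul r3: issue@5 deps=(3,3) exec_start@9 write@12
I5 mul r2: issue@6 deps=(None,1) exec_start@6 write@8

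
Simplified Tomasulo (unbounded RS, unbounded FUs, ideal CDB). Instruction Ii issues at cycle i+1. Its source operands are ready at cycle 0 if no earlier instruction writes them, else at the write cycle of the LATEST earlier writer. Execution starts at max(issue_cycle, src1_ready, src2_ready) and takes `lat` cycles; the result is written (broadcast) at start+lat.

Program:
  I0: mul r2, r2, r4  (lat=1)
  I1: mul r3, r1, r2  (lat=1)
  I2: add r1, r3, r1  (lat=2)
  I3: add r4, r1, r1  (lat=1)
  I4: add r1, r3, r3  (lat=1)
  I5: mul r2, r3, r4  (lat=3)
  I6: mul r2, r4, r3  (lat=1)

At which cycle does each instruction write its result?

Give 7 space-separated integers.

I0 mul r2: issue@1 deps=(None,None) exec_start@1 write@2
I1 mul r3: issue@2 deps=(None,0) exec_start@2 write@3
I2 add r1: issue@3 deps=(1,None) exec_start@3 write@5
I3 add r4: issue@4 deps=(2,2) exec_start@5 write@6
I4 add r1: issue@5 deps=(1,1) exec_start@5 write@6
I5 mul r2: issue@6 deps=(1,3) exec_start@6 write@9
I6 mul r2: issue@7 deps=(3,1) exec_start@7 write@8

Answer: 2 3 5 6 6 9 8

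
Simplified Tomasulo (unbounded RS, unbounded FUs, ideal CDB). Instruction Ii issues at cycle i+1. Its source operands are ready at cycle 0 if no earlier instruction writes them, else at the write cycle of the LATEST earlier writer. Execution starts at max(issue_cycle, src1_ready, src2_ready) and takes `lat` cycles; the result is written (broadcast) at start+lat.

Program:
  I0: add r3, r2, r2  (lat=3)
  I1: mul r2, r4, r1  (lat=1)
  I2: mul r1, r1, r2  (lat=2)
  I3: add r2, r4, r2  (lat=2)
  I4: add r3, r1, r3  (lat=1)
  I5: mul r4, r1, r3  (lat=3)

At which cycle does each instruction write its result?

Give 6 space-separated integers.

I0 add r3: issue@1 deps=(None,None) exec_start@1 write@4
I1 mul r2: issue@2 deps=(None,None) exec_start@2 write@3
I2 mul r1: issue@3 deps=(None,1) exec_start@3 write@5
I3 add r2: issue@4 deps=(None,1) exec_start@4 write@6
I4 add r3: issue@5 deps=(2,0) exec_start@5 write@6
I5 mul r4: issue@6 deps=(2,4) exec_start@6 write@9

Answer: 4 3 5 6 6 9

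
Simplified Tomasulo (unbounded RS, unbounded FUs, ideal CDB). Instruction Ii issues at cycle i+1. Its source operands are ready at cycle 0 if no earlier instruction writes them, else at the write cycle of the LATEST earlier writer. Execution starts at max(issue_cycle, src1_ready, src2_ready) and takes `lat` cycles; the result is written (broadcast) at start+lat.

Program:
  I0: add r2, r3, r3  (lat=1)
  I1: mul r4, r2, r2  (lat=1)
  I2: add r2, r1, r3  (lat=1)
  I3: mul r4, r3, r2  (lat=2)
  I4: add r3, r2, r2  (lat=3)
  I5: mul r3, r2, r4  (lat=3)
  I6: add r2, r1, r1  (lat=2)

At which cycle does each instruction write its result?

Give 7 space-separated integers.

I0 add r2: issue@1 deps=(None,None) exec_start@1 write@2
I1 mul r4: issue@2 deps=(0,0) exec_start@2 write@3
I2 add r2: issue@3 deps=(None,None) exec_start@3 write@4
I3 mul r4: issue@4 deps=(None,2) exec_start@4 write@6
I4 add r3: issue@5 deps=(2,2) exec_start@5 write@8
I5 mul r3: issue@6 deps=(2,3) exec_start@6 write@9
I6 add r2: issue@7 deps=(None,None) exec_start@7 write@9

Answer: 2 3 4 6 8 9 9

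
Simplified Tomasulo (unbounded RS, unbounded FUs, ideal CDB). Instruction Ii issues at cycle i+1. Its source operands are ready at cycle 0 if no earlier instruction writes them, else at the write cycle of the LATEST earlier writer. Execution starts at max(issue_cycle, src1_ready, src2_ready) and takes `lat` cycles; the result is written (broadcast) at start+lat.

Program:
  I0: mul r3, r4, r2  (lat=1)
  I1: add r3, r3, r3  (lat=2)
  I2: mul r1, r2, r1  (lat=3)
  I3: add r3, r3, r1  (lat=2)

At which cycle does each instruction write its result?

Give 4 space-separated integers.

Answer: 2 4 6 8

Derivation:
I0 mul r3: issue@1 deps=(None,None) exec_start@1 write@2
I1 add r3: issue@2 deps=(0,0) exec_start@2 write@4
I2 mul r1: issue@3 deps=(None,None) exec_start@3 write@6
I3 add r3: issue@4 deps=(1,2) exec_start@6 write@8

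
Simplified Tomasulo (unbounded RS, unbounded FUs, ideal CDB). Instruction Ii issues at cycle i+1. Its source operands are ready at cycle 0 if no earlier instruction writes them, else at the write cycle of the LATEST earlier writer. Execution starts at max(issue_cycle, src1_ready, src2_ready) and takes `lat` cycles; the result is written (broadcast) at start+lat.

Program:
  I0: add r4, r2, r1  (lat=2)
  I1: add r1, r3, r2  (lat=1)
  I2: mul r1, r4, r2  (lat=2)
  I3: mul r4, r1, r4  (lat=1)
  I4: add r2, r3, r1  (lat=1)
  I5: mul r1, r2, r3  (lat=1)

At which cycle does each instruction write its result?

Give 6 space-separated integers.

Answer: 3 3 5 6 6 7

Derivation:
I0 add r4: issue@1 deps=(None,None) exec_start@1 write@3
I1 add r1: issue@2 deps=(None,None) exec_start@2 write@3
I2 mul r1: issue@3 deps=(0,None) exec_start@3 write@5
I3 mul r4: issue@4 deps=(2,0) exec_start@5 write@6
I4 add r2: issue@5 deps=(None,2) exec_start@5 write@6
I5 mul r1: issue@6 deps=(4,None) exec_start@6 write@7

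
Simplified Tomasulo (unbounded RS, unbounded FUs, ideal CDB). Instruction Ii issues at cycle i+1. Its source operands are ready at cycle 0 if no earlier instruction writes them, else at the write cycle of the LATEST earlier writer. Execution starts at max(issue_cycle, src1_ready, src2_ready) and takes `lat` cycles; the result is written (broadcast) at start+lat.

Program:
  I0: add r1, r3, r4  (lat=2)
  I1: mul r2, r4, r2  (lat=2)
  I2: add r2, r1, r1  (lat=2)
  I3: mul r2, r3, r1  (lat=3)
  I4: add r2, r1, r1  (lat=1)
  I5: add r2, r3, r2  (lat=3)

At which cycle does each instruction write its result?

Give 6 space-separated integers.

I0 add r1: issue@1 deps=(None,None) exec_start@1 write@3
I1 mul r2: issue@2 deps=(None,None) exec_start@2 write@4
I2 add r2: issue@3 deps=(0,0) exec_start@3 write@5
I3 mul r2: issue@4 deps=(None,0) exec_start@4 write@7
I4 add r2: issue@5 deps=(0,0) exec_start@5 write@6
I5 add r2: issue@6 deps=(None,4) exec_start@6 write@9

Answer: 3 4 5 7 6 9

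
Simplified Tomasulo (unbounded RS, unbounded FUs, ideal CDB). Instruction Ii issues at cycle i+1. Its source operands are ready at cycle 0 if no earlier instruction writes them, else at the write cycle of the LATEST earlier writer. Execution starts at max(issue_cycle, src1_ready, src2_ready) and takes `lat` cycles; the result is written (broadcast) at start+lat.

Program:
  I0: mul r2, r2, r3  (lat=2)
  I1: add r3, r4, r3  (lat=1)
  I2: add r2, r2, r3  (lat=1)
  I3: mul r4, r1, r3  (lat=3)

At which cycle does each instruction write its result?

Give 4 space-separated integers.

Answer: 3 3 4 7

Derivation:
I0 mul r2: issue@1 deps=(None,None) exec_start@1 write@3
I1 add r3: issue@2 deps=(None,None) exec_start@2 write@3
I2 add r2: issue@3 deps=(0,1) exec_start@3 write@4
I3 mul r4: issue@4 deps=(None,1) exec_start@4 write@7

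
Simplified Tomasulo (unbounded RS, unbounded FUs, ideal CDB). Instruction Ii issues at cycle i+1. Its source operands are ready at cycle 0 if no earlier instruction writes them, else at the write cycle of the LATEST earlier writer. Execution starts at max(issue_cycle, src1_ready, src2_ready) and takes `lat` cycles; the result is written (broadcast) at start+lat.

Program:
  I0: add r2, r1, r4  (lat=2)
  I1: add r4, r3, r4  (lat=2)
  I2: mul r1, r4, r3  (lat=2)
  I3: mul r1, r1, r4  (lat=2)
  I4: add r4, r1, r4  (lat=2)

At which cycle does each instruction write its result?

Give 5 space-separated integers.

I0 add r2: issue@1 deps=(None,None) exec_start@1 write@3
I1 add r4: issue@2 deps=(None,None) exec_start@2 write@4
I2 mul r1: issue@3 deps=(1,None) exec_start@4 write@6
I3 mul r1: issue@4 deps=(2,1) exec_start@6 write@8
I4 add r4: issue@5 deps=(3,1) exec_start@8 write@10

Answer: 3 4 6 8 10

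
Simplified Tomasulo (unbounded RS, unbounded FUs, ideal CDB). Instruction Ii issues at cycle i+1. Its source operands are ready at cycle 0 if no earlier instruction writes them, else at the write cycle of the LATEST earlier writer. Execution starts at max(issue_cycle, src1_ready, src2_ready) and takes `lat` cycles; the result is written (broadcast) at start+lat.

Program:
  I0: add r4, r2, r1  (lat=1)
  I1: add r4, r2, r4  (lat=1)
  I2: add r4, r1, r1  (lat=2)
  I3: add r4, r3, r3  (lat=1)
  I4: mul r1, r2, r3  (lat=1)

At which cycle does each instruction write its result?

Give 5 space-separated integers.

Answer: 2 3 5 5 6

Derivation:
I0 add r4: issue@1 deps=(None,None) exec_start@1 write@2
I1 add r4: issue@2 deps=(None,0) exec_start@2 write@3
I2 add r4: issue@3 deps=(None,None) exec_start@3 write@5
I3 add r4: issue@4 deps=(None,None) exec_start@4 write@5
I4 mul r1: issue@5 deps=(None,None) exec_start@5 write@6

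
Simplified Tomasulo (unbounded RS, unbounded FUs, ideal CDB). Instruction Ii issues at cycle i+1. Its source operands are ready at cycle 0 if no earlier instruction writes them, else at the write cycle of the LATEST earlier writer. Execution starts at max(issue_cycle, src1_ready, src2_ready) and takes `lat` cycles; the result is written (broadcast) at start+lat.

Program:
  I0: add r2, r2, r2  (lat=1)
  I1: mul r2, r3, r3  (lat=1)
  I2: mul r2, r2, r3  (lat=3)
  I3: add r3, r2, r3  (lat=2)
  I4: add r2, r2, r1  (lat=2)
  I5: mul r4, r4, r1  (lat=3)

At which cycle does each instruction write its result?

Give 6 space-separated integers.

Answer: 2 3 6 8 8 9

Derivation:
I0 add r2: issue@1 deps=(None,None) exec_start@1 write@2
I1 mul r2: issue@2 deps=(None,None) exec_start@2 write@3
I2 mul r2: issue@3 deps=(1,None) exec_start@3 write@6
I3 add r3: issue@4 deps=(2,None) exec_start@6 write@8
I4 add r2: issue@5 deps=(2,None) exec_start@6 write@8
I5 mul r4: issue@6 deps=(None,None) exec_start@6 write@9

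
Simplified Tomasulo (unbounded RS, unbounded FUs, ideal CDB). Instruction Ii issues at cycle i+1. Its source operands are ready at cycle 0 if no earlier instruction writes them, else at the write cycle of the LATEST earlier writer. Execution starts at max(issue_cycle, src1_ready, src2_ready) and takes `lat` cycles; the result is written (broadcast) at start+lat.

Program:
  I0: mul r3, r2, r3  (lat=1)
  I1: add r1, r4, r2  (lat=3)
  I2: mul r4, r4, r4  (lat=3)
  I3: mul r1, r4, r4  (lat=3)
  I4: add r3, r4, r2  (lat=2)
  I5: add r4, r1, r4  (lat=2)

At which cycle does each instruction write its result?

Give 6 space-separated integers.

I0 mul r3: issue@1 deps=(None,None) exec_start@1 write@2
I1 add r1: issue@2 deps=(None,None) exec_start@2 write@5
I2 mul r4: issue@3 deps=(None,None) exec_start@3 write@6
I3 mul r1: issue@4 deps=(2,2) exec_start@6 write@9
I4 add r3: issue@5 deps=(2,None) exec_start@6 write@8
I5 add r4: issue@6 deps=(3,2) exec_start@9 write@11

Answer: 2 5 6 9 8 11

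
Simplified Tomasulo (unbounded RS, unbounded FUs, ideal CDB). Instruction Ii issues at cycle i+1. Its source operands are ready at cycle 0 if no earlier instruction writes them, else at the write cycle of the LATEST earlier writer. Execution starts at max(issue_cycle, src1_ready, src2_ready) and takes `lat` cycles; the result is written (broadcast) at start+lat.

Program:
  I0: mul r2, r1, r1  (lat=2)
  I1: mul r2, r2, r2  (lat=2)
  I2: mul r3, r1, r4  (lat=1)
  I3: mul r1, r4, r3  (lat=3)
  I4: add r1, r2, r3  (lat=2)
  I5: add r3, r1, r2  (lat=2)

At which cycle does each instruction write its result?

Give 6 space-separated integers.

Answer: 3 5 4 7 7 9

Derivation:
I0 mul r2: issue@1 deps=(None,None) exec_start@1 write@3
I1 mul r2: issue@2 deps=(0,0) exec_start@3 write@5
I2 mul r3: issue@3 deps=(None,None) exec_start@3 write@4
I3 mul r1: issue@4 deps=(None,2) exec_start@4 write@7
I4 add r1: issue@5 deps=(1,2) exec_start@5 write@7
I5 add r3: issue@6 deps=(4,1) exec_start@7 write@9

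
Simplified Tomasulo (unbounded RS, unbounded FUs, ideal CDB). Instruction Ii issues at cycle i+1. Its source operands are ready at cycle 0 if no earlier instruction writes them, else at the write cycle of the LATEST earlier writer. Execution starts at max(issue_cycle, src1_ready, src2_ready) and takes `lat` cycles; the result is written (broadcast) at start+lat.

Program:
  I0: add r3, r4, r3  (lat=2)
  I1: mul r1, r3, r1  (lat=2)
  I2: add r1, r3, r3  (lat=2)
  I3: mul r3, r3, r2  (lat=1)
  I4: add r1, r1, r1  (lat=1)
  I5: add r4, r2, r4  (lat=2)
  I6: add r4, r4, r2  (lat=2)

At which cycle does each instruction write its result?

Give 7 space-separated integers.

Answer: 3 5 5 5 6 8 10

Derivation:
I0 add r3: issue@1 deps=(None,None) exec_start@1 write@3
I1 mul r1: issue@2 deps=(0,None) exec_start@3 write@5
I2 add r1: issue@3 deps=(0,0) exec_start@3 write@5
I3 mul r3: issue@4 deps=(0,None) exec_start@4 write@5
I4 add r1: issue@5 deps=(2,2) exec_start@5 write@6
I5 add r4: issue@6 deps=(None,None) exec_start@6 write@8
I6 add r4: issue@7 deps=(5,None) exec_start@8 write@10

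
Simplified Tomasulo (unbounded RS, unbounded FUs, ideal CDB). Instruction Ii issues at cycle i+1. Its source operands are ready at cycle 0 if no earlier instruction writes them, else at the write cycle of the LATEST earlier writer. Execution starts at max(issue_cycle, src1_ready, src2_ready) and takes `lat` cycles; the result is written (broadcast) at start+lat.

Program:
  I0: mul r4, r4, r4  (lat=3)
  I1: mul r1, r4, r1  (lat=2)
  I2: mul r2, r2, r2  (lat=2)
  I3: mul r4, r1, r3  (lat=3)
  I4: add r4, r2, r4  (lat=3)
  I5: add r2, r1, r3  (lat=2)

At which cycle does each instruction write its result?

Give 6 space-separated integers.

Answer: 4 6 5 9 12 8

Derivation:
I0 mul r4: issue@1 deps=(None,None) exec_start@1 write@4
I1 mul r1: issue@2 deps=(0,None) exec_start@4 write@6
I2 mul r2: issue@3 deps=(None,None) exec_start@3 write@5
I3 mul r4: issue@4 deps=(1,None) exec_start@6 write@9
I4 add r4: issue@5 deps=(2,3) exec_start@9 write@12
I5 add r2: issue@6 deps=(1,None) exec_start@6 write@8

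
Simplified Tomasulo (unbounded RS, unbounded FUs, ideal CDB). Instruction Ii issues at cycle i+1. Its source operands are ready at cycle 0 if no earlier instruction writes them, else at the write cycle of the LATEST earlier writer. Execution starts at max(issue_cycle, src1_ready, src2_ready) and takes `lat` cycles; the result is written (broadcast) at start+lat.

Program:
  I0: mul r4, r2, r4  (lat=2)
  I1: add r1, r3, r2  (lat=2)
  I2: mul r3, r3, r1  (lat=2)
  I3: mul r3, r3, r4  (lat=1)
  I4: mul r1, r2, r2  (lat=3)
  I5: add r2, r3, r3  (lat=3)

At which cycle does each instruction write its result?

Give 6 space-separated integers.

Answer: 3 4 6 7 8 10

Derivation:
I0 mul r4: issue@1 deps=(None,None) exec_start@1 write@3
I1 add r1: issue@2 deps=(None,None) exec_start@2 write@4
I2 mul r3: issue@3 deps=(None,1) exec_start@4 write@6
I3 mul r3: issue@4 deps=(2,0) exec_start@6 write@7
I4 mul r1: issue@5 deps=(None,None) exec_start@5 write@8
I5 add r2: issue@6 deps=(3,3) exec_start@7 write@10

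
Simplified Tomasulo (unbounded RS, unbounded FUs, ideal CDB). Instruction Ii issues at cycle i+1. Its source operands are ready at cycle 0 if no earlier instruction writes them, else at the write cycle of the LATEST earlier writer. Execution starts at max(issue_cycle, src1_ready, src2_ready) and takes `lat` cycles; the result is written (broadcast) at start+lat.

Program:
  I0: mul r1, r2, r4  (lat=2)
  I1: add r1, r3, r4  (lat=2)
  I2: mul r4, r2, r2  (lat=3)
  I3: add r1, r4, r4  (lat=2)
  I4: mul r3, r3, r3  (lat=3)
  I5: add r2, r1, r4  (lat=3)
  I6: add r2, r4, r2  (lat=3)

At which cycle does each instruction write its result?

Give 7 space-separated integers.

Answer: 3 4 6 8 8 11 14

Derivation:
I0 mul r1: issue@1 deps=(None,None) exec_start@1 write@3
I1 add r1: issue@2 deps=(None,None) exec_start@2 write@4
I2 mul r4: issue@3 deps=(None,None) exec_start@3 write@6
I3 add r1: issue@4 deps=(2,2) exec_start@6 write@8
I4 mul r3: issue@5 deps=(None,None) exec_start@5 write@8
I5 add r2: issue@6 deps=(3,2) exec_start@8 write@11
I6 add r2: issue@7 deps=(2,5) exec_start@11 write@14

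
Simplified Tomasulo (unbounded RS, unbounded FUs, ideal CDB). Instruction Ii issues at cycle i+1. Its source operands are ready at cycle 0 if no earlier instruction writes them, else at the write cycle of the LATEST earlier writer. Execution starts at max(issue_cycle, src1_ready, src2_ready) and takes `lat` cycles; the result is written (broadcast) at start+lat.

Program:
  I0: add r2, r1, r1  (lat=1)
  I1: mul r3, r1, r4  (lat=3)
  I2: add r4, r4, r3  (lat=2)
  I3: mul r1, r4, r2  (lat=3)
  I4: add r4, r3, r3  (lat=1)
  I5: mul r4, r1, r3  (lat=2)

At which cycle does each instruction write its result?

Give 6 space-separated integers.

I0 add r2: issue@1 deps=(None,None) exec_start@1 write@2
I1 mul r3: issue@2 deps=(None,None) exec_start@2 write@5
I2 add r4: issue@3 deps=(None,1) exec_start@5 write@7
I3 mul r1: issue@4 deps=(2,0) exec_start@7 write@10
I4 add r4: issue@5 deps=(1,1) exec_start@5 write@6
I5 mul r4: issue@6 deps=(3,1) exec_start@10 write@12

Answer: 2 5 7 10 6 12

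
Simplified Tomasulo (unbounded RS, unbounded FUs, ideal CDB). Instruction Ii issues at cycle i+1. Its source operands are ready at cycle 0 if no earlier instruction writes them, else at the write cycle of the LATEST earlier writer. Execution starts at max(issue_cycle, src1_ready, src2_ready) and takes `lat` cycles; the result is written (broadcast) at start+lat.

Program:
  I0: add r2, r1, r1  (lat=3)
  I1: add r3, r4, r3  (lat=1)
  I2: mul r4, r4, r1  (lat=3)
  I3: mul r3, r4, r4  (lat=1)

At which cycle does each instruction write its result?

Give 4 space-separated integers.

Answer: 4 3 6 7

Derivation:
I0 add r2: issue@1 deps=(None,None) exec_start@1 write@4
I1 add r3: issue@2 deps=(None,None) exec_start@2 write@3
I2 mul r4: issue@3 deps=(None,None) exec_start@3 write@6
I3 mul r3: issue@4 deps=(2,2) exec_start@6 write@7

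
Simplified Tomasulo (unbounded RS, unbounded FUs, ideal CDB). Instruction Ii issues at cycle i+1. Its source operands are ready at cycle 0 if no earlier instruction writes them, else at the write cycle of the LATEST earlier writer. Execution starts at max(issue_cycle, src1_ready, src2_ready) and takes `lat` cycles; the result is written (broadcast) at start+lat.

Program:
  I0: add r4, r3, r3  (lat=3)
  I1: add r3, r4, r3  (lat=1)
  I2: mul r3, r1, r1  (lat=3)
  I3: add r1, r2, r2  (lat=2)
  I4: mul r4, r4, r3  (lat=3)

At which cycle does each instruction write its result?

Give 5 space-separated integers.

Answer: 4 5 6 6 9

Derivation:
I0 add r4: issue@1 deps=(None,None) exec_start@1 write@4
I1 add r3: issue@2 deps=(0,None) exec_start@4 write@5
I2 mul r3: issue@3 deps=(None,None) exec_start@3 write@6
I3 add r1: issue@4 deps=(None,None) exec_start@4 write@6
I4 mul r4: issue@5 deps=(0,2) exec_start@6 write@9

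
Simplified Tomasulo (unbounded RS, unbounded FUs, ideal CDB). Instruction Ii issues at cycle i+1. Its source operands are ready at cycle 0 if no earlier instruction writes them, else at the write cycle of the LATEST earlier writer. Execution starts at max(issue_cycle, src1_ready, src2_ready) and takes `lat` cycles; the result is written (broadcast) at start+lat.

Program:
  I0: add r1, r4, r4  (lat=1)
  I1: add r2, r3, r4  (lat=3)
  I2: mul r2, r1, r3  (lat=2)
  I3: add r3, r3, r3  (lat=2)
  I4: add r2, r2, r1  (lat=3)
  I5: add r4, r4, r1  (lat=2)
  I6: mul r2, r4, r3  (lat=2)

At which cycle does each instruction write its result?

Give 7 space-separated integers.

I0 add r1: issue@1 deps=(None,None) exec_start@1 write@2
I1 add r2: issue@2 deps=(None,None) exec_start@2 write@5
I2 mul r2: issue@3 deps=(0,None) exec_start@3 write@5
I3 add r3: issue@4 deps=(None,None) exec_start@4 write@6
I4 add r2: issue@5 deps=(2,0) exec_start@5 write@8
I5 add r4: issue@6 deps=(None,0) exec_start@6 write@8
I6 mul r2: issue@7 deps=(5,3) exec_start@8 write@10

Answer: 2 5 5 6 8 8 10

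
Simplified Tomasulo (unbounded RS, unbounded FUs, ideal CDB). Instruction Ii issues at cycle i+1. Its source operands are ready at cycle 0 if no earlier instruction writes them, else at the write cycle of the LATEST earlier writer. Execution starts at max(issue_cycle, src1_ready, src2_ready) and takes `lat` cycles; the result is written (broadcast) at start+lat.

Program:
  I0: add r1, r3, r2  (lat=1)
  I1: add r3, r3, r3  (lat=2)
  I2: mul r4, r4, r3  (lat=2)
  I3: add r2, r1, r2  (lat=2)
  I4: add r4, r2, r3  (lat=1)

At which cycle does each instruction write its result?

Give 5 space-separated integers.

Answer: 2 4 6 6 7

Derivation:
I0 add r1: issue@1 deps=(None,None) exec_start@1 write@2
I1 add r3: issue@2 deps=(None,None) exec_start@2 write@4
I2 mul r4: issue@3 deps=(None,1) exec_start@4 write@6
I3 add r2: issue@4 deps=(0,None) exec_start@4 write@6
I4 add r4: issue@5 deps=(3,1) exec_start@6 write@7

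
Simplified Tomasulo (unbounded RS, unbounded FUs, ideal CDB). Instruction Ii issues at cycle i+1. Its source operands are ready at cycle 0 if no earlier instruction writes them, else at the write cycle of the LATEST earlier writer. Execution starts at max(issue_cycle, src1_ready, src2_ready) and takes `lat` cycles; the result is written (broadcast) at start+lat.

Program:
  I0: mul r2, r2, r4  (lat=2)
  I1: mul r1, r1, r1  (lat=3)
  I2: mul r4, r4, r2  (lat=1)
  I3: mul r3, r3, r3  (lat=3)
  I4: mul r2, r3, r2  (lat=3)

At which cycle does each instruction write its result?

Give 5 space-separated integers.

I0 mul r2: issue@1 deps=(None,None) exec_start@1 write@3
I1 mul r1: issue@2 deps=(None,None) exec_start@2 write@5
I2 mul r4: issue@3 deps=(None,0) exec_start@3 write@4
I3 mul r3: issue@4 deps=(None,None) exec_start@4 write@7
I4 mul r2: issue@5 deps=(3,0) exec_start@7 write@10

Answer: 3 5 4 7 10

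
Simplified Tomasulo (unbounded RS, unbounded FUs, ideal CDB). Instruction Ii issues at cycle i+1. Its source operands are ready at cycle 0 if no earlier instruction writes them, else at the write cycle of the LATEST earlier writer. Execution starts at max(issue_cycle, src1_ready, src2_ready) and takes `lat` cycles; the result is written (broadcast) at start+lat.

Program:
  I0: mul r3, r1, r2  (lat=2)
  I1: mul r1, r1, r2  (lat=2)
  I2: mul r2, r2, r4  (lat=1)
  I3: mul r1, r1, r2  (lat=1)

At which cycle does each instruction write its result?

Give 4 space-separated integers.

Answer: 3 4 4 5

Derivation:
I0 mul r3: issue@1 deps=(None,None) exec_start@1 write@3
I1 mul r1: issue@2 deps=(None,None) exec_start@2 write@4
I2 mul r2: issue@3 deps=(None,None) exec_start@3 write@4
I3 mul r1: issue@4 deps=(1,2) exec_start@4 write@5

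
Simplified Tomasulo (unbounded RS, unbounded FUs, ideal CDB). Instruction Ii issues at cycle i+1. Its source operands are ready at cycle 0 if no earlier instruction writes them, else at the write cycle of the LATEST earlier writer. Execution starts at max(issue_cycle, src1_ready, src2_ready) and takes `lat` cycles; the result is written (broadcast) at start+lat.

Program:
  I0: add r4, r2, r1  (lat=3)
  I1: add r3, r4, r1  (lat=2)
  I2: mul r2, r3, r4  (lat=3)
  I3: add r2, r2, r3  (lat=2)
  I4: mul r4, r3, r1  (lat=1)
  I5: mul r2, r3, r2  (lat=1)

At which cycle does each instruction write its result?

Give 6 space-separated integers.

I0 add r4: issue@1 deps=(None,None) exec_start@1 write@4
I1 add r3: issue@2 deps=(0,None) exec_start@4 write@6
I2 mul r2: issue@3 deps=(1,0) exec_start@6 write@9
I3 add r2: issue@4 deps=(2,1) exec_start@9 write@11
I4 mul r4: issue@5 deps=(1,None) exec_start@6 write@7
I5 mul r2: issue@6 deps=(1,3) exec_start@11 write@12

Answer: 4 6 9 11 7 12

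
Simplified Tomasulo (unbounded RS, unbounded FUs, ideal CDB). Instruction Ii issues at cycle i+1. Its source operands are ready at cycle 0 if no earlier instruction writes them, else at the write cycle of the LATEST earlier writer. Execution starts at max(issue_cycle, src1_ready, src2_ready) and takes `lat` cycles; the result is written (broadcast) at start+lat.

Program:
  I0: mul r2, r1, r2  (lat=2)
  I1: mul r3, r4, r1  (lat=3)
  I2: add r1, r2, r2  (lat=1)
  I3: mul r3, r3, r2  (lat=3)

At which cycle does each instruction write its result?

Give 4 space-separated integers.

I0 mul r2: issue@1 deps=(None,None) exec_start@1 write@3
I1 mul r3: issue@2 deps=(None,None) exec_start@2 write@5
I2 add r1: issue@3 deps=(0,0) exec_start@3 write@4
I3 mul r3: issue@4 deps=(1,0) exec_start@5 write@8

Answer: 3 5 4 8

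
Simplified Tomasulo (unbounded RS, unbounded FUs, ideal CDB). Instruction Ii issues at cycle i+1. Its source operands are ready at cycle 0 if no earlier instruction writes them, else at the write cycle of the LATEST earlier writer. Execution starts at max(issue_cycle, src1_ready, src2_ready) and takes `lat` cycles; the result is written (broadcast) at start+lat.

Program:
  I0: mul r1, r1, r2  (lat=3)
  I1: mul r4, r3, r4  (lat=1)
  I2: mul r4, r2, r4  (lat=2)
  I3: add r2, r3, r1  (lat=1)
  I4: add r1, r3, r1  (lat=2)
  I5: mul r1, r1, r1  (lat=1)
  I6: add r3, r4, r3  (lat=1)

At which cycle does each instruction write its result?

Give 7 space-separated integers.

I0 mul r1: issue@1 deps=(None,None) exec_start@1 write@4
I1 mul r4: issue@2 deps=(None,None) exec_start@2 write@3
I2 mul r4: issue@3 deps=(None,1) exec_start@3 write@5
I3 add r2: issue@4 deps=(None,0) exec_start@4 write@5
I4 add r1: issue@5 deps=(None,0) exec_start@5 write@7
I5 mul r1: issue@6 deps=(4,4) exec_start@7 write@8
I6 add r3: issue@7 deps=(2,None) exec_start@7 write@8

Answer: 4 3 5 5 7 8 8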